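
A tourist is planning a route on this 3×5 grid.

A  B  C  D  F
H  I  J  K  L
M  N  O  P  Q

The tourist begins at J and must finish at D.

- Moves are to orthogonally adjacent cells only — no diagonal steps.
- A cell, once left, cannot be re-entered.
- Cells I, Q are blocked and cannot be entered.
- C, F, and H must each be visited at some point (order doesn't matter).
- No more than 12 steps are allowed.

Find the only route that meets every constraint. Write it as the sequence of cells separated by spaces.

J C B A H M N O P K L F D

Any route must reach C, F, and H and still end at D within 12 moves, so the order of the required stops is forced.
Route from J: up to C, 2× left (reaching A), 2× down (reaching M), 3× right (reaching P), up to K, right to L, up to F, left to D — 12 moves in all.
Check: all required cells visited; 12 ≤ 12 moves.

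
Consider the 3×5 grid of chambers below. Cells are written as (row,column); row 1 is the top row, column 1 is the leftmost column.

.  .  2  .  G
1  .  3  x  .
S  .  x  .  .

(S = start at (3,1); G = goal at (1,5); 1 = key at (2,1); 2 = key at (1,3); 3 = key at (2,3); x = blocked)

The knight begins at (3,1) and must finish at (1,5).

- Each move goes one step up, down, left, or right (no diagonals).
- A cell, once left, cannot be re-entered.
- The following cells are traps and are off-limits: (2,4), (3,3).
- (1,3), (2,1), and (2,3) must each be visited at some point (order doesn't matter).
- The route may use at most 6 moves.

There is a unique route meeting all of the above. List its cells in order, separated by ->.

(3,1) -> (2,1) -> (2,2) -> (2,3) -> (1,3) -> (1,4) -> (1,5)

The 6-move cap with required stops at (1,3), (2,1), (2,3) leaves no slack for detours.
Route from (3,1): up 1 to (2,1), right 2 to (2,3), up 1 to (1,3), right 2 to (1,5) — 6 moves in all.
Check: all required cells visited; 6 ≤ 6 moves.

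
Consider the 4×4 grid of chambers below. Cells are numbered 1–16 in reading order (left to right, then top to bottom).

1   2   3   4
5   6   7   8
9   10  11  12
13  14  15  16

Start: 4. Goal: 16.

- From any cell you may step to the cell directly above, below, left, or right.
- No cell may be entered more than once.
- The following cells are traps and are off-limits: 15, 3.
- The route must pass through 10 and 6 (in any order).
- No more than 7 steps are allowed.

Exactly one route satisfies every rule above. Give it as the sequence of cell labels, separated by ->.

4 -> 8 -> 7 -> 6 -> 10 -> 11 -> 12 -> 16

Any route must reach 10 and 6 and still end at 16 within 7 moves, so the order of the required stops is forced.
Route from 4: down 1 to 8, left 2 to 6, down 1 to 10, right 2 to 12, down 1 to 16 — 7 moves in all.
Check: all required cells visited; 7 ≤ 7 moves.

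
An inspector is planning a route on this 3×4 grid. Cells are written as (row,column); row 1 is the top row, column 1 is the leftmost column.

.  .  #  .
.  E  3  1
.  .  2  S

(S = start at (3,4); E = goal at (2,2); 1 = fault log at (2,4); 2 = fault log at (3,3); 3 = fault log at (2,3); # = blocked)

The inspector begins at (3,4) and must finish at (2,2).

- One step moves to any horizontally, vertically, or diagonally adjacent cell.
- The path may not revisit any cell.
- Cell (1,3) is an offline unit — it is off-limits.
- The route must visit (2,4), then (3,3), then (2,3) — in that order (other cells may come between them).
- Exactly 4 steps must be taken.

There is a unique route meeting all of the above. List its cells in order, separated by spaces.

The waypoints must appear in the order (2,4), (3,3), (2,3), with no cell reused.
Route from (3,4): up 1 to (2,4), down-left 1 to (3,3), up 1 to (2,3), left 1 to (2,2) — 4 moves in all.
Check: order respected (1 at step 1, 2 at step 2, 3 at step 3); 4 moves as required.

(3,4) (2,4) (3,3) (2,3) (2,2)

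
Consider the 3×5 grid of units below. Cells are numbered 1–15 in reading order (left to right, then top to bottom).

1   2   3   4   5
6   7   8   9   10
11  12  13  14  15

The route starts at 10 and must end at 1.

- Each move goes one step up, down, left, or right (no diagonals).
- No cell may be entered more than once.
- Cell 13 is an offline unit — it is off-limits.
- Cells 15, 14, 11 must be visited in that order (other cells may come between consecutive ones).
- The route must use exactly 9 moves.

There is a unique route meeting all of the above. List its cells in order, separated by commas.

The waypoints must appear in the order 15, 14, 11, with no cell reused.
Route from 10: down 1 to 15, left 1 to 14, up 1 to 9, left 2 to 7, down 1 to 12, left 1 to 11, up 2 to 1 — 9 moves in all.
Check: order respected (15 at step 1, 14 at step 2, 11 at step 7); 9 moves as required.

10, 15, 14, 9, 8, 7, 12, 11, 6, 1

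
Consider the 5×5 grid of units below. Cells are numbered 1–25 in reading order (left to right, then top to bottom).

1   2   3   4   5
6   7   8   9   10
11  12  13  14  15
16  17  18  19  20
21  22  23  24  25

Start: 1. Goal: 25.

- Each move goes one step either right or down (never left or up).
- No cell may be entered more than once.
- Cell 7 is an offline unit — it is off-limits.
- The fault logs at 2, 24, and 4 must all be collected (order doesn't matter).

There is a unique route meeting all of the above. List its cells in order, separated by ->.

1 -> 2 -> 3 -> 4 -> 9 -> 14 -> 19 -> 24 -> 25

Moves only go right or down, so the column and row indices never decrease.
Route from 1: 3× right (reaching 4), 4× down (reaching 24), right to 25 — 8 moves in all.
Check: all required cells visited.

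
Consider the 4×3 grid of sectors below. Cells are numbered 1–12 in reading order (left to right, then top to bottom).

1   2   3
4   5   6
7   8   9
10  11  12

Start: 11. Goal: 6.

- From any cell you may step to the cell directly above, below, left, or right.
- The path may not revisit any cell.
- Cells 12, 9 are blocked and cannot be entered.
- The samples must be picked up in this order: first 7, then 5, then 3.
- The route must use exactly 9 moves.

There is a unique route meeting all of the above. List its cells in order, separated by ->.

The waypoints must appear in the order 7, 5, 3, with no cell reused.
Route from 11: left 1 to 10, up 1 to 7, right 1 to 8, up 1 to 5, left 1 to 4, up 1 to 1, right 2 to 3, down 1 to 6 — 9 moves in all.
Check: order respected (7 at step 2, 5 at step 4, 3 at step 8); 9 moves as required.

11 -> 10 -> 7 -> 8 -> 5 -> 4 -> 1 -> 2 -> 3 -> 6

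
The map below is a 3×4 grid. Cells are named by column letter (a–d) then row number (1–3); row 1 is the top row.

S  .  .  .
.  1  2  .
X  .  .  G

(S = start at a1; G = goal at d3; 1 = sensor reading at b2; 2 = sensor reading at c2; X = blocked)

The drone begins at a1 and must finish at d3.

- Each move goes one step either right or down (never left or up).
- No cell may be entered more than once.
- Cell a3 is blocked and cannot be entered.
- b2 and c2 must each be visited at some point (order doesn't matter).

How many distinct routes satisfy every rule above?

4

A right/down-only route from a1 to d3 makes exactly 2 down-moves and 3 right-moves in some order.
With no other constraints that would be C(5,2) = 10 routes.
A monotone route can only reach the required cells in the order b2, c2, so split there and multiply the segment counts (each segment already excludes blocked cells): a1→b2: 2; b2→c2: 1; c2→d3: 2; product = 4.
That gives 4 routes.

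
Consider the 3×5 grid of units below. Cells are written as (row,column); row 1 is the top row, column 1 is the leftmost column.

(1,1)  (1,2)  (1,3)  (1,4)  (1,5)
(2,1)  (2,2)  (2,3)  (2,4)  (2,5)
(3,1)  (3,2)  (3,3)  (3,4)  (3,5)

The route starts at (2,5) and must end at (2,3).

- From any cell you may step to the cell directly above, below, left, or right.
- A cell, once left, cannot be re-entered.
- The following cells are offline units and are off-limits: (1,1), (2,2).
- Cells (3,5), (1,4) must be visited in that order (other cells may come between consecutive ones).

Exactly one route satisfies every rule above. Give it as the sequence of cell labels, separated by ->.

The waypoints must appear in the order (3,5), (1,4), with no cell reused.
Route from (2,5): down 1 to (3,5), left 1 to (3,4), up 2 to (1,4), left 1 to (1,3), down 1 to (2,3) — 6 moves in all.
Check: order respected ((3,5) at step 1, (1,4) at step 4).

(2,5) -> (3,5) -> (3,4) -> (2,4) -> (1,4) -> (1,3) -> (2,3)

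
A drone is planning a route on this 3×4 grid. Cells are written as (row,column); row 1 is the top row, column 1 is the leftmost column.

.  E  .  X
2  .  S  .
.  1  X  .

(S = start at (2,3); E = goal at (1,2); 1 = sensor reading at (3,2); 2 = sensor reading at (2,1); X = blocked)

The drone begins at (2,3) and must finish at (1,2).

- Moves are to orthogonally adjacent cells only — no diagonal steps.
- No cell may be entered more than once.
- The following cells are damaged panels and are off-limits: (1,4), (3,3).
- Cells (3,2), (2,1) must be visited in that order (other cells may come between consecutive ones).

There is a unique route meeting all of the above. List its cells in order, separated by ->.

The waypoints must appear in the order (3,2), (2,1), with no cell reused.
Route from (2,3): left to (2,2), down to (3,2), left to (3,1), 2× up (reaching (1,1)), right to (1,2) — 6 moves in all.
Check: order respected (1 at step 2, 2 at step 4).

(2,3) -> (2,2) -> (3,2) -> (3,1) -> (2,1) -> (1,1) -> (1,2)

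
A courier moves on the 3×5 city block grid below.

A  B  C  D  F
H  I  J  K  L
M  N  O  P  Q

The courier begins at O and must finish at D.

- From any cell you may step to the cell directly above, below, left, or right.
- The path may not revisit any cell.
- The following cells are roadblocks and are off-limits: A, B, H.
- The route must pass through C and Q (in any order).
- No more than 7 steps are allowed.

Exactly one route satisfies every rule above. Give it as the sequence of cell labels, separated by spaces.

Any route must reach C and Q and still end at D within 7 moves, so the order of the required stops is forced.
Route from O: right 2 to Q, up 1 to L, left 2 to J, up 1 to C, right 1 to D — 7 moves in all.
Check: all required cells visited; 7 ≤ 7 moves.

O P Q L K J C D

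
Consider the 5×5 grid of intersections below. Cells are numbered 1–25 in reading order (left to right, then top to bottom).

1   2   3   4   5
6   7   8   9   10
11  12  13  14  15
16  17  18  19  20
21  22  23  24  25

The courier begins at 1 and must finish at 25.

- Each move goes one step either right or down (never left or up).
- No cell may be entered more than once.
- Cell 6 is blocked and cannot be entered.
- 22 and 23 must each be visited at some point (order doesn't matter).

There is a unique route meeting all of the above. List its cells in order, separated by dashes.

1 - 2 - 7 - 12 - 17 - 22 - 23 - 24 - 25

Moves only go right or down, so the column and row indices never decrease.
Route from 1: right to 2, 4× down (reaching 22), 3× right (reaching 25) — 8 moves in all.
Check: all required cells visited.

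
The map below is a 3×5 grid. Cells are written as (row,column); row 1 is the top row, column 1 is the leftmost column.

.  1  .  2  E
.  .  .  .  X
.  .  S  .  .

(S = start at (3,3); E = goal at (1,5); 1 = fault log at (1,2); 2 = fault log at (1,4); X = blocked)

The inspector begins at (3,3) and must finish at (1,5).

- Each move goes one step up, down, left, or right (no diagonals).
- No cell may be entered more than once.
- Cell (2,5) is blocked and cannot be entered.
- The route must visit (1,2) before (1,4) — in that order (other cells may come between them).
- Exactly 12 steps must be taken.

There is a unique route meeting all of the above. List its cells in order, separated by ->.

(3,3) -> (3,4) -> (2,4) -> (2,3) -> (2,2) -> (3,2) -> (3,1) -> (2,1) -> (1,1) -> (1,2) -> (1,3) -> (1,4) -> (1,5)

The waypoints must appear in the order (1,2), (1,4), with no cell reused.
Route from (3,3): right 1 to (3,4), up 1 to (2,4), left 2 to (2,2), down 1 to (3,2), left 1 to (3,1), up 2 to (1,1), right 4 to (1,5) — 12 moves in all.
Check: order respected (1 at step 9, 2 at step 11); 12 moves as required.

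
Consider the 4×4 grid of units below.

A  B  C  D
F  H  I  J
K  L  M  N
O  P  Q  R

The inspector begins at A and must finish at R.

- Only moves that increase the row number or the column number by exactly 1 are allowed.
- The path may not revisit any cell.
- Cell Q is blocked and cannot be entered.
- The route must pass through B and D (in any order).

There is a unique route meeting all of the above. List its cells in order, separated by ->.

A -> B -> C -> D -> J -> N -> R

Moves only go right or down, so the column and row indices never decrease.
Route from A: right 3 to D, down 3 to R — 6 moves in all.
Check: all required cells visited.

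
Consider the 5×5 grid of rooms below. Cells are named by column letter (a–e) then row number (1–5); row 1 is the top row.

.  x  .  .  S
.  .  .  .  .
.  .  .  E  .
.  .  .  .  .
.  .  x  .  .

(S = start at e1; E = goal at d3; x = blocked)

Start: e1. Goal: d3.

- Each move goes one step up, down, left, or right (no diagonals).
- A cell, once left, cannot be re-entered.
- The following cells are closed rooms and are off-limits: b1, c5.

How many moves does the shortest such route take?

3

The Manhattan distance from e1 to d3 is |1−3| + |5−4| = 3, so at least 3 moves are needed.
A route of 3 moves achieves this: e1 → e2 → e3 → d3.
Since 3 matches the lower bound, it is optimal.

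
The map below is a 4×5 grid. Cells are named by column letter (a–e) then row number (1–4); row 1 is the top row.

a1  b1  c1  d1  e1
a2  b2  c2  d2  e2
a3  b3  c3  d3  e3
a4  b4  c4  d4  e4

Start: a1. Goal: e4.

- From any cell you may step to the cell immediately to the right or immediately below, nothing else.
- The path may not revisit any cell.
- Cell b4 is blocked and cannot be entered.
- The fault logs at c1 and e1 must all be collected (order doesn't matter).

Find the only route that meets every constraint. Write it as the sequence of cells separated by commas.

a1, b1, c1, d1, e1, e2, e3, e4

Moves only go right or down, so the column and row indices never decrease.
Route from a1: right 4 to e1, down 3 to e4 — 7 moves in all.
Check: all required cells visited.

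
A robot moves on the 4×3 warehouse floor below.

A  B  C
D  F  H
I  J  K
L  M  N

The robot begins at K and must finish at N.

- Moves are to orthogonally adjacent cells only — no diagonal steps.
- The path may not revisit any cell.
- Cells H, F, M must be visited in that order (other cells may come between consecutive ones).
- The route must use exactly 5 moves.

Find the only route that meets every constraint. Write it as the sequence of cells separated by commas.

The waypoints must appear in the order H, F, M, with no cell reused.
Route from K: up to H, left to F, 2× down (reaching M), right to N — 5 moves in all.
Check: order respected (H at step 1, F at step 2, M at step 4); 5 moves as required.

K, H, F, J, M, N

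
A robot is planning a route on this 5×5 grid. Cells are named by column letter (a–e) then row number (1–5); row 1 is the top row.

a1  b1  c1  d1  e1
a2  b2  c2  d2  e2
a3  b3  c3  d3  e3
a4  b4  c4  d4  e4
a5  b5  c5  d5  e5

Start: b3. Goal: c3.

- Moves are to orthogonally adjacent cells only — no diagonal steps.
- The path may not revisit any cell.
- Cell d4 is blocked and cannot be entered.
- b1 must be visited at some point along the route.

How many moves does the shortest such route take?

Any route passes through b1 somewhere between b3 and c3. Summing Manhattan distances along the two legs (b3 → b1 → c3) gives a lower bound of 2 + 3 = 5 moves.
A route of 5 moves achieves this: b3 → b2 → b1 → c1 → c2 → c3.
Since 5 matches the lower bound, it is optimal.

5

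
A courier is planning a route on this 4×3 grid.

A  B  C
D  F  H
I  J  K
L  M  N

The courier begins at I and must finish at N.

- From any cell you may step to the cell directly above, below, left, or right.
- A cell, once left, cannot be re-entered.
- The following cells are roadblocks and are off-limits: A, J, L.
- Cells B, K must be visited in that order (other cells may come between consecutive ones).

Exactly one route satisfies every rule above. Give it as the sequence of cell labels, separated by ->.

The waypoints must appear in the order B, K, with no cell reused.
Route from I: up to D, right to F, up to B, right to C, 3× down (reaching N) — 7 moves in all.
Check: order respected (B at step 3, K at step 6).

I -> D -> F -> B -> C -> H -> K -> N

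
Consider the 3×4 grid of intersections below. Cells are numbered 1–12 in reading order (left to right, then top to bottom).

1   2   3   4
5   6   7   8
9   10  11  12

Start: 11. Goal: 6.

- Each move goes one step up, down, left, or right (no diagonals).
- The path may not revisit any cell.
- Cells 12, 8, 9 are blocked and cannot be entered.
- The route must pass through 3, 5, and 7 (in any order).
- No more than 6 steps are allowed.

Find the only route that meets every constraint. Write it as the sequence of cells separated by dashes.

11 - 7 - 3 - 2 - 1 - 5 - 6

The budget equals the shortest possible length, so every move has to be on a shortest route through the required cells.
Route from 11: 2× up (reaching 3), 2× left (reaching 1), down to 5, right to 6 — 6 moves in all.
Check: all required cells visited; 6 ≤ 6 moves.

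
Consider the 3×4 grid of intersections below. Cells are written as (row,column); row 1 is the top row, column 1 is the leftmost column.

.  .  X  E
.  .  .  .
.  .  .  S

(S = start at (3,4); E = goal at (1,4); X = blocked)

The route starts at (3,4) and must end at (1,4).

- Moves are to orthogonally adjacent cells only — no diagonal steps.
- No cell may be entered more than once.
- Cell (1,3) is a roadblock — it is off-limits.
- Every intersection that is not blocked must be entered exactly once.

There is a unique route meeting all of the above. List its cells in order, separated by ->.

(3,4) -> (3,3) -> (3,2) -> (3,1) -> (2,1) -> (1,1) -> (1,2) -> (2,2) -> (2,3) -> (2,4) -> (1,4)

Need to visit all 11 open cells exactly once, starting at (3,4) and ending at (1,4).
Route from (3,4): left 3 to (3,1), up 2 to (1,1), right 1 to (1,2), down 1 to (2,2), right 2 to (2,4), up 1 to (1,4) — 10 moves in all.
Check: all 11 open cells covered.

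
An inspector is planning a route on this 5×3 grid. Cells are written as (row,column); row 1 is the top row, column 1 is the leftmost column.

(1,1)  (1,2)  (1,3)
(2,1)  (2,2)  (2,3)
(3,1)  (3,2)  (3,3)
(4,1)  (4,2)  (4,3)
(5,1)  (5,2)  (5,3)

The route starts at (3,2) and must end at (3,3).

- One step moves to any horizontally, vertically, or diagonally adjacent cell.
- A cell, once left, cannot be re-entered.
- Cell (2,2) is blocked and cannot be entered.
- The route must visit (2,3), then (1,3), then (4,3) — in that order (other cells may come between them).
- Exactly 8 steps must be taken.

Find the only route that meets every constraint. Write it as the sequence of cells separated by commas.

The waypoints must appear in the order (2,3), (1,3), (4,3), with no cell reused.
Route from (3,2): up-right 1 to (2,3), up 1 to (1,3), left 1 to (1,2), down-left 1 to (2,1), down 1 to (3,1), down-right 1 to (4,2), right 1 to (4,3), up 1 to (3,3) — 8 moves in all.
Check: order respected ((2,3) at step 1, (1,3) at step 2, (4,3) at step 7); 8 moves as required.

(3,2), (2,3), (1,3), (1,2), (2,1), (3,1), (4,2), (4,3), (3,3)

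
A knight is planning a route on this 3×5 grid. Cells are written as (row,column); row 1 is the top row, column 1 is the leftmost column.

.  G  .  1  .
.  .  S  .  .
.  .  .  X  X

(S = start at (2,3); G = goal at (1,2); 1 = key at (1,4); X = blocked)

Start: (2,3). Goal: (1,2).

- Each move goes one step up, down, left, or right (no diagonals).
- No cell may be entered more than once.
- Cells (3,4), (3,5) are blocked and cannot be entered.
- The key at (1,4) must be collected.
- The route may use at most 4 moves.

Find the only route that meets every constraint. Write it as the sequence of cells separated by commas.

The 4-move cap with required stops at (1,4) leaves no slack for detours.
Route from (2,3): right 1 to (2,4), up 1 to (1,4), left 2 to (1,2) — 4 moves in all.
Check: all required cells visited; 4 ≤ 4 moves.

(2,3), (2,4), (1,4), (1,3), (1,2)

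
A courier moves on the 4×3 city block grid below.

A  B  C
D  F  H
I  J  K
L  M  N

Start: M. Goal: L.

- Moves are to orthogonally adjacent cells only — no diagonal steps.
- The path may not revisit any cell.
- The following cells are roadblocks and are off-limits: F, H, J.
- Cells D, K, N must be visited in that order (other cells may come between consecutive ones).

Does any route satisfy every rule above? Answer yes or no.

K must be visited but has only one open neighbour (N), and it is neither the start nor the goal — the route would have to enter and leave through N, re-entering it.

no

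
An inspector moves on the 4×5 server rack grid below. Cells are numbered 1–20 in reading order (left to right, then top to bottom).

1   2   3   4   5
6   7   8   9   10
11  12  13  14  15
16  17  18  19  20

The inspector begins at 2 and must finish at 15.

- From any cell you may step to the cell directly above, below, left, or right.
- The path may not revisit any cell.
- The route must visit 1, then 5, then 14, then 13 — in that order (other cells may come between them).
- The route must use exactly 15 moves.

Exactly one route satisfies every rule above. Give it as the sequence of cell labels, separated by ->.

The waypoints must appear in the order 1, 5, 14, 13, with no cell reused.
Route from 2: left 1 to 1, down 1 to 6, right 2 to 8, up 1 to 3, right 2 to 5, down 1 to 10, left 1 to 9, down 1 to 14, left 1 to 13, down 1 to 18, right 2 to 20, up 1 to 15 — 15 moves in all.
Check: order respected (1 at step 1, 5 at step 7, 14 at step 10, 13 at step 11); 15 moves as required.

2 -> 1 -> 6 -> 7 -> 8 -> 3 -> 4 -> 5 -> 10 -> 9 -> 14 -> 13 -> 18 -> 19 -> 20 -> 15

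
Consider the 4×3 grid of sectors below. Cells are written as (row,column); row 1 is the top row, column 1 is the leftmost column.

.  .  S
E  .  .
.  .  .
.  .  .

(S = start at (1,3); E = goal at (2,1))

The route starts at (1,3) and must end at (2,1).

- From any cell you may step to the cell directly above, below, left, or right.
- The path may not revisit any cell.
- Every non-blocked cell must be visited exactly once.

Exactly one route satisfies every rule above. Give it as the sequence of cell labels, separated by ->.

Need to visit all 12 open cells exactly once, starting at (1,3) and ending at (2,1).
Route from (1,3): 3× down (reaching (4,3)), 2× left (reaching (4,1)), up to (3,1), right to (3,2), 2× up (reaching (1,2)), left to (1,1), down to (2,1) — 11 moves in all.
Check: all 12 open cells covered.

(1,3) -> (2,3) -> (3,3) -> (4,3) -> (4,2) -> (4,1) -> (3,1) -> (3,2) -> (2,2) -> (1,2) -> (1,1) -> (2,1)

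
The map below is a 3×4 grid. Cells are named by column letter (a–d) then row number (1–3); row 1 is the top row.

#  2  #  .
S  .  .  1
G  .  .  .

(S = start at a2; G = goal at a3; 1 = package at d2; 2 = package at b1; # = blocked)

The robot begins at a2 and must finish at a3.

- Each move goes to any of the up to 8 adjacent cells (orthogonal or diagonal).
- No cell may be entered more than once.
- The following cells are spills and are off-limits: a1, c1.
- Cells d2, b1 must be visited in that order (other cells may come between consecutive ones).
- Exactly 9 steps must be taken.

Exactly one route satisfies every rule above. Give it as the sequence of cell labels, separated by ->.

The waypoints must appear in the order d2, b1, with no cell reused.
Route from a2: down-right 1 to b3, right 2 to d3, up 2 to d1, down-left 1 to c2, up-left 1 to b1, down 1 to b2, down-left 1 to a3 — 9 moves in all.
Check: order respected (1 at step 4, 2 at step 7); 9 moves as required.

a2 -> b3 -> c3 -> d3 -> d2 -> d1 -> c2 -> b1 -> b2 -> a3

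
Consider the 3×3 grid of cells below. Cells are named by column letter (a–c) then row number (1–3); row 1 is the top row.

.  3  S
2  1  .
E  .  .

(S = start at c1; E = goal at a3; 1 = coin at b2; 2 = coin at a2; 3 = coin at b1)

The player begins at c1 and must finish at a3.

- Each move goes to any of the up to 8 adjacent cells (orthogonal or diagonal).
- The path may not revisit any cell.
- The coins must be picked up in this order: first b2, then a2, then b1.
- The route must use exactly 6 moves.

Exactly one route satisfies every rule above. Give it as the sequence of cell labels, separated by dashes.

The waypoints must appear in the order b2, a2, b1, with no cell reused.
Route from c1: down-left 1 to b2, left 1 to a2, up-right 1 to b1, down-right 1 to c2, down-left 1 to b3, left 1 to a3 — 6 moves in all.
Check: order respected (1 at step 1, 2 at step 2, 3 at step 3); 6 moves as required.

c1 - b2 - a2 - b1 - c2 - b3 - a3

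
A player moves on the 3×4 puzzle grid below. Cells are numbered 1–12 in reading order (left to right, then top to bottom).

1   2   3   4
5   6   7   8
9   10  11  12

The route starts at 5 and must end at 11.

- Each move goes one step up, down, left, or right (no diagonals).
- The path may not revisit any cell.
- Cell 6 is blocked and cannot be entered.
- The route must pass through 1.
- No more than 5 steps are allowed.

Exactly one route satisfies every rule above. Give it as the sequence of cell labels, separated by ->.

5 -> 1 -> 2 -> 3 -> 7 -> 11

The budget equals the shortest possible length, so every move has to be on a shortest route through the required cells.
Route from 5: up 1 to 1, right 2 to 3, down 2 to 11 — 5 moves in all.
Check: all required cells visited; 5 ≤ 5 moves.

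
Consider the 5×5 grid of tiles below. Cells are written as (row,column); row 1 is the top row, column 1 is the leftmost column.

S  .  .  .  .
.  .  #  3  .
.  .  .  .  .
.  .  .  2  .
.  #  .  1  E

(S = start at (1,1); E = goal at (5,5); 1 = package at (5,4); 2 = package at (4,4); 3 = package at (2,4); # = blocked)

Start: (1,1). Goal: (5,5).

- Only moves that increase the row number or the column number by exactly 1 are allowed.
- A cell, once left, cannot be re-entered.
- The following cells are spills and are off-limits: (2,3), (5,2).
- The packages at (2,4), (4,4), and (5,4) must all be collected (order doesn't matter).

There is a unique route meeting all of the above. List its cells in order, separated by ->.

Moves only go right or down, so the column and row indices never decrease.
Route from (1,1): right 3 to (1,4), down 4 to (5,4), right 1 to (5,5) — 8 moves in all.
Check: all required cells visited.

(1,1) -> (1,2) -> (1,3) -> (1,4) -> (2,4) -> (3,4) -> (4,4) -> (5,4) -> (5,5)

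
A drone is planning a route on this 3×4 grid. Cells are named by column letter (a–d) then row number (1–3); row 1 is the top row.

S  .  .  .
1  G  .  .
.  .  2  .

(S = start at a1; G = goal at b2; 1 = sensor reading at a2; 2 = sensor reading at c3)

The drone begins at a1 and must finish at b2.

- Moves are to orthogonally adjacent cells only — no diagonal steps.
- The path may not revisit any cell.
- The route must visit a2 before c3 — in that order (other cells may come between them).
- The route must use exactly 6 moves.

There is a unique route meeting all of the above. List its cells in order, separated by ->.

a1 -> a2 -> a3 -> b3 -> c3 -> c2 -> b2

The waypoints must appear in the order a2, c3, with no cell reused.
Route from a1: down 2 to a3, right 2 to c3, up 1 to c2, left 1 to b2 — 6 moves in all.
Check: order respected (1 at step 1, 2 at step 4); 6 moves as required.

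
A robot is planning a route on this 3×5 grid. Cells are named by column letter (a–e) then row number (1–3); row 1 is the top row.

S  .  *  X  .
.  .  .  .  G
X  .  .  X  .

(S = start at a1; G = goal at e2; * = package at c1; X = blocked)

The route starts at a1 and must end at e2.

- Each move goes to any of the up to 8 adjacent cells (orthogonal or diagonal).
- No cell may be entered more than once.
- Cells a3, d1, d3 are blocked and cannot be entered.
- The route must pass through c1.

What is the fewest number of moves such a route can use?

4

Any route passes through c1 somewhere between a1 and e2. Summing Chebyshev distances along the two legs (a1 → c1 → e2) gives a lower bound of 2 + 2 = 4 moves.
A route of 4 moves achieves this: a1 → b1 → c1 → d2 → e2.
Since 4 matches the lower bound, it is optimal.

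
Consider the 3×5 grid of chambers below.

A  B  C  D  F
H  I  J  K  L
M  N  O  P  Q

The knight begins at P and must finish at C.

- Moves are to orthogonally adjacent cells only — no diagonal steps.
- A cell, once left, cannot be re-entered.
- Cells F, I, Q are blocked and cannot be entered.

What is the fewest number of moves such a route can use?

The Manhattan distance from P to C is |3−1| + |4−3| = 3, so at least 3 moves are needed.
A route of 3 moves achieves this: P → K → D → C.
Since 3 matches the lower bound, it is optimal.

3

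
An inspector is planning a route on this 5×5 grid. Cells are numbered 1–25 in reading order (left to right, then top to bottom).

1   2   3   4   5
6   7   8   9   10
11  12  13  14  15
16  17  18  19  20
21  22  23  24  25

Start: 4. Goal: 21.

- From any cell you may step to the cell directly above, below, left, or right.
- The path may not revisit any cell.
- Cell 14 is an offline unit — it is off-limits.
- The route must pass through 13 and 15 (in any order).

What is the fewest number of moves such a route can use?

Any route passes through 13 and 15 in some order between 4 and 21. Summing Manhattan distances along each leg and taking the cheapest ordering (4 → 15 → 13 → 21) gives a lower bound of 3 + 2 + 4 = 9 moves.
That bound ignores the blocked cells. Measuring each leg by the fewest moves that actually steer around them (4→15: 3; 15→13: 4; 13→21: 4) raises the lower bound to 11.
A route of 11 moves exists: 4 → 9 → 10 → 15 → 20 → 19 → 18 → 13 → 12 → 17 → 22 → 21.
Since 11 matches that lower bound, it is optimal.

11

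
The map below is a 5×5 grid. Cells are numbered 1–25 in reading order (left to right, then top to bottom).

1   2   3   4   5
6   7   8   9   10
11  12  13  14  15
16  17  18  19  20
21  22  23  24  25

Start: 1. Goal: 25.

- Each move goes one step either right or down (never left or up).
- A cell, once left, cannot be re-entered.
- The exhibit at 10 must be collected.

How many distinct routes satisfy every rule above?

A right/down-only route from 1 to 25 makes exactly 4 down-moves and 4 right-moves in some order.
With no other constraints that would be C(8,4) = 70 routes.
Split at 10 and multiply the segment counts: 1→10: 5; 10→25: 1; product = 5.
That gives 5 routes.

5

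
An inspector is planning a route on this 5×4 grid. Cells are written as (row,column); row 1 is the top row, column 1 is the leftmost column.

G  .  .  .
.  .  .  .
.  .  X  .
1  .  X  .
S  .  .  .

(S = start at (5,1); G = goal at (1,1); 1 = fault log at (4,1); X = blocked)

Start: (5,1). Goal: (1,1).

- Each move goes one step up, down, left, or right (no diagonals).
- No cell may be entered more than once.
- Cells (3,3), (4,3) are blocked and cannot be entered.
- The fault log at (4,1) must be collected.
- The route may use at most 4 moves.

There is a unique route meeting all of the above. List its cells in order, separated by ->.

(5,1) -> (4,1) -> (3,1) -> (2,1) -> (1,1)

Any route must reach (4,1) and still end at (1,1) within 4 moves, so the order of the required stops is forced.
Route from (5,1): 4× up (reaching (1,1)) — 4 moves in all.
Check: all required cells visited; 4 ≤ 4 moves.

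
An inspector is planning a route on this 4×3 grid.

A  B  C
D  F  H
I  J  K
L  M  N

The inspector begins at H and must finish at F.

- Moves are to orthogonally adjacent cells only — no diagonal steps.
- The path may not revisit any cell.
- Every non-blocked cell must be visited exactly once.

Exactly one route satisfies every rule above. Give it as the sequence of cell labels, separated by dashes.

Need to visit all 12 open cells exactly once, starting at H and ending at F.
Cell A has only two open neighbours (D and B), so the path must pass straight through it: one of those is the cell it's entered from and the other is where it exits.
Route from H: up to C, 2× left (reaching A), 3× down (reaching L), 2× right (reaching N), up to K, left to J, up to F — 11 moves in all.
Check: all 12 open cells covered.

H - C - B - A - D - I - L - M - N - K - J - F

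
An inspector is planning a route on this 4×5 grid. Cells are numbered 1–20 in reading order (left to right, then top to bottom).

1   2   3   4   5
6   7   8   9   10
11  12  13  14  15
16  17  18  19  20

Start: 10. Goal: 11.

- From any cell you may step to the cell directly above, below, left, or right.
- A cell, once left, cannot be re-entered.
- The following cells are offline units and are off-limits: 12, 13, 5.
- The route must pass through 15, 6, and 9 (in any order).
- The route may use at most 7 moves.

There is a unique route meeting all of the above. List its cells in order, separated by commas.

The 7-move cap with required stops at 15, 6, 9 leaves no slack for detours.
Route from 10: down to 15, left to 14, up to 9, 3× left (reaching 6), down to 11 — 7 moves in all.
Check: all required cells visited; 7 ≤ 7 moves.

10, 15, 14, 9, 8, 7, 6, 11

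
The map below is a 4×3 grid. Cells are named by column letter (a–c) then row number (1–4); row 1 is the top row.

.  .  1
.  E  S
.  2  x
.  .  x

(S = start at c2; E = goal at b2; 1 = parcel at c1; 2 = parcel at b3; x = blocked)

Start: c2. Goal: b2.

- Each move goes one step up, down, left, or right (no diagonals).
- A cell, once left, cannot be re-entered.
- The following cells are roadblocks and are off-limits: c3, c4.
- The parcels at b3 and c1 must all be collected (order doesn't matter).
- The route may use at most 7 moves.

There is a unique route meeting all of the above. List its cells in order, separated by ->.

c2 -> c1 -> b1 -> a1 -> a2 -> a3 -> b3 -> b2

The budget equals the shortest possible length, so every move has to be on a shortest route through the required cells.
Route from c2: up to c1, 2× left (reaching a1), 2× down (reaching a3), right to b3, up to b2 — 7 moves in all.
Check: all required cells visited; 7 ≤ 7 moves.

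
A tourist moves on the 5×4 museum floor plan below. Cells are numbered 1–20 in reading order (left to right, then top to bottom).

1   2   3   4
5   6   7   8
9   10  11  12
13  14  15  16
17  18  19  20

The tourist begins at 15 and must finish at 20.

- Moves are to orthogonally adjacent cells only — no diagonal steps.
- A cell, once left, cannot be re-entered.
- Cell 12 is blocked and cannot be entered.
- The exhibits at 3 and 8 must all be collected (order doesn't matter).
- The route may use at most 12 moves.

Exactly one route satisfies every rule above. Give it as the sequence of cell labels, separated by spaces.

The budget equals the shortest possible length, so every move has to be on a shortest route through the required cells.
Route from 15: up 2 to 7, right 1 to 8, up 1 to 4, left 2 to 2, down 4 to 18, right 2 to 20 — 12 moves in all.
Check: all required cells visited; 12 ≤ 12 moves.

15 11 7 8 4 3 2 6 10 14 18 19 20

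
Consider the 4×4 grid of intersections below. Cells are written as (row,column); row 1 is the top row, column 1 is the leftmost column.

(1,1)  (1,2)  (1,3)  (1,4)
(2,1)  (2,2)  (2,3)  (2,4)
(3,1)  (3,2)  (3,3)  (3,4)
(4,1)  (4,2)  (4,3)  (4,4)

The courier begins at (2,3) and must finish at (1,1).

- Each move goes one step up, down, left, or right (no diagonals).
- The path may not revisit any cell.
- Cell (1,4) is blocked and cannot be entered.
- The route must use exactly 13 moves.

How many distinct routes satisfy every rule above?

2

Need simple routes of exactly 13 moves from (2,3) to (1,1) (Manhattan distance 3, so 5 moves are spent on a detour and 5 undoing it).
Enumerating: (2,3) (1,3) (1,2) (2,2) (3,2) (3,3) (3,4) (4,4) (4,3) (4,2) (4,1) (3,1) (2,1) (1,1) | (2,3) (2,4) (3,4) (4,4) (4,3) (3,3) (3,2) (4,2) (4,1) (3,1) (2,1) (2,2) (1,2) (1,1).
That gives 2 routes.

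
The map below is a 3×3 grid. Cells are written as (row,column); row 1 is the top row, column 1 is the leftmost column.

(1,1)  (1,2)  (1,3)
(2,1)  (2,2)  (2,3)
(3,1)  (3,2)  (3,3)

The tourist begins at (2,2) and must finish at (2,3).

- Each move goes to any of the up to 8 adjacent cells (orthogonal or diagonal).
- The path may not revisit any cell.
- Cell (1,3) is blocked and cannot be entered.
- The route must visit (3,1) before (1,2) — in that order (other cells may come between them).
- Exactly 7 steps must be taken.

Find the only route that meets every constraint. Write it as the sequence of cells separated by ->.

The waypoints must appear in the order (3,1), (1,2), with no cell reused.
Route from (2,2): down-right to (3,3), 2× left (reaching (3,1)), 2× up (reaching (1,1)), right to (1,2), down-right to (2,3) — 7 moves in all.
Check: order respected ((3,1) at step 3, (1,2) at step 6); 7 moves as required.

(2,2) -> (3,3) -> (3,2) -> (3,1) -> (2,1) -> (1,1) -> (1,2) -> (2,3)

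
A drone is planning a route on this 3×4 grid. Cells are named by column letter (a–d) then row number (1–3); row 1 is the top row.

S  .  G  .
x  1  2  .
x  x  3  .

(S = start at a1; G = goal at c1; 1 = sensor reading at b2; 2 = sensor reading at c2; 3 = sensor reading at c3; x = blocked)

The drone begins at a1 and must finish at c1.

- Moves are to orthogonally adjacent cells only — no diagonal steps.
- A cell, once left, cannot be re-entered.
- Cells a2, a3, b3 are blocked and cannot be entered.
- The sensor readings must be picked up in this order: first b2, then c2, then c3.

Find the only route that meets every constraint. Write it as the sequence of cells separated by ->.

The waypoints must appear in the order b2, c2, c3, with no cell reused.
Route from a1: right 1 to b1, down 1 to b2, right 1 to c2, down 1 to c3, right 1 to d3, up 2 to d1, left 1 to c1 — 8 moves in all.
Check: order respected (1 at step 2, 2 at step 3, 3 at step 4).

a1 -> b1 -> b2 -> c2 -> c3 -> d3 -> d2 -> d1 -> c1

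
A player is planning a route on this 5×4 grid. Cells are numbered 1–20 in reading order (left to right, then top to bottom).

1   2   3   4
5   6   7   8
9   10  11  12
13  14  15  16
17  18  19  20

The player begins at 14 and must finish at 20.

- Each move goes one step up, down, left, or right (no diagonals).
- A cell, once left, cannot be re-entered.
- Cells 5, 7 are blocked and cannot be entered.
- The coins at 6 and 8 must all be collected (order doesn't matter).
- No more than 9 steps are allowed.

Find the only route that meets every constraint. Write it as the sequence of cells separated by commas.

14, 10, 6, 2, 3, 4, 8, 12, 16, 20

The 9-move cap with required stops at 6, 8 leaves no slack for detours.
Route from 14: up 3 to 2, right 2 to 4, down 4 to 20 — 9 moves in all.
Check: all required cells visited; 9 ≤ 9 moves.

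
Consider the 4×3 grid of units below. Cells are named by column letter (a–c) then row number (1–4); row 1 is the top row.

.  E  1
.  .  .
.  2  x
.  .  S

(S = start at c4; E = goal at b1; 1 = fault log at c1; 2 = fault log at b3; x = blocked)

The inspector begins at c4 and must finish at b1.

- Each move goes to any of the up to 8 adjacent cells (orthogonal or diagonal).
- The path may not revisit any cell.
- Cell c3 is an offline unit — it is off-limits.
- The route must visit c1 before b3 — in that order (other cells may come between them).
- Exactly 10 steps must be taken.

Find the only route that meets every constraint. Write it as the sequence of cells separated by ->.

The waypoints must appear in the order c1, b3, with no cell reused.
Route from c4: 2× left (reaching a4), up to a3, 2× up-right (reaching c1), down to c2, down-left to b3, up-left to a2, up to a1, right to b1 — 10 moves in all.
Check: order respected (1 at step 5, 2 at step 7); 10 moves as required.

c4 -> b4 -> a4 -> a3 -> b2 -> c1 -> c2 -> b3 -> a2 -> a1 -> b1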